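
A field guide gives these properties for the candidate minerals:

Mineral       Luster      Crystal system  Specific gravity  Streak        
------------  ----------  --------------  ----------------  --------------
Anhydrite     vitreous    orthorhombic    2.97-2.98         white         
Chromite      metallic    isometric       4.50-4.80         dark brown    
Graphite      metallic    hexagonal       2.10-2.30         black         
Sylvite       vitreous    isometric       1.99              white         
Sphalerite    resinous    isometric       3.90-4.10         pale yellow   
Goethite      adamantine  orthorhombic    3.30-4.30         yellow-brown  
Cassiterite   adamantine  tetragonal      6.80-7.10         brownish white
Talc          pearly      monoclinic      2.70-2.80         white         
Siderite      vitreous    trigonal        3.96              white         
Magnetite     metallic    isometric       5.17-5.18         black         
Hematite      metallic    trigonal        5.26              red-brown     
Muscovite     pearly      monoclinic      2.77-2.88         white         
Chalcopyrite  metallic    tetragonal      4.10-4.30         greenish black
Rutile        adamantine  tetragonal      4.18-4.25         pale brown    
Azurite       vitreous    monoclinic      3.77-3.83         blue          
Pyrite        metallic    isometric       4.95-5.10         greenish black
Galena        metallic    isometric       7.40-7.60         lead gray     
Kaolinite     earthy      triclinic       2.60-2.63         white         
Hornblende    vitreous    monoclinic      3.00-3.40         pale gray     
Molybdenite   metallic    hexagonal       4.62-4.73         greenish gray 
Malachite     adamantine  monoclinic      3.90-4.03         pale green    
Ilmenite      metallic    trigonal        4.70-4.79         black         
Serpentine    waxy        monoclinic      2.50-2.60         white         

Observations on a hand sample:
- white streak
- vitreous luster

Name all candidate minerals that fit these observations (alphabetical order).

White streak — only Anhydrite, Sylvite, Talc, Siderite, Muscovite, Kaolinite, Serpentine remain.
Vitreous luster — leaves Anhydrite, Sylvite, Siderite.
Consistent with every observation: Anhydrite, Siderite, Sylvite.

Anhydrite, Siderite, Sylvite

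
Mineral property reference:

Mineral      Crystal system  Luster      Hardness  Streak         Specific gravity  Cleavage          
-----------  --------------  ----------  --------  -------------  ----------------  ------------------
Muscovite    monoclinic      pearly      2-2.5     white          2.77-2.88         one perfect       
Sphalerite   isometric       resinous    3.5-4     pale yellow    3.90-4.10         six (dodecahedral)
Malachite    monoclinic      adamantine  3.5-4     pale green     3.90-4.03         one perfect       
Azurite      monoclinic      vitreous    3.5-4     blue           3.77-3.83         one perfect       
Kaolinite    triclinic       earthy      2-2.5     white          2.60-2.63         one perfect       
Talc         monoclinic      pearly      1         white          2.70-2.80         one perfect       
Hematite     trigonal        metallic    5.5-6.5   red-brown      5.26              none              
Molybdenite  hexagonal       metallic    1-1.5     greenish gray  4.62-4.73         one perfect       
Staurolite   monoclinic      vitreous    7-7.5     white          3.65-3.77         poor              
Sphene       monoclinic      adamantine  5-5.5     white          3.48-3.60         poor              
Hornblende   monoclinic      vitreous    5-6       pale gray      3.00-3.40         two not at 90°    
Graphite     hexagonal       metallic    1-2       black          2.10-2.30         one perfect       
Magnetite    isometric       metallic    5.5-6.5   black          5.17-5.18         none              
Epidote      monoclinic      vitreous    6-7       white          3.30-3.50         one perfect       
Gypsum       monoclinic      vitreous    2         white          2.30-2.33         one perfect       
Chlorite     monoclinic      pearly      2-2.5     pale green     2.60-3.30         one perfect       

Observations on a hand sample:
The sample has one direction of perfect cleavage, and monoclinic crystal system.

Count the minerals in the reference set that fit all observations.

7

One direction of perfect cleavage eliminates Sphalerite, Hematite, Staurolite, Sphene, Hornblende, Magnetite.
Monoclinic crystal system eliminates Kaolinite, Molybdenite, Graphite.
Remaining candidates: Azurite, Chlorite, Epidote, Gypsum, Malachite, Muscovite, Talc.
That is 7 minerals.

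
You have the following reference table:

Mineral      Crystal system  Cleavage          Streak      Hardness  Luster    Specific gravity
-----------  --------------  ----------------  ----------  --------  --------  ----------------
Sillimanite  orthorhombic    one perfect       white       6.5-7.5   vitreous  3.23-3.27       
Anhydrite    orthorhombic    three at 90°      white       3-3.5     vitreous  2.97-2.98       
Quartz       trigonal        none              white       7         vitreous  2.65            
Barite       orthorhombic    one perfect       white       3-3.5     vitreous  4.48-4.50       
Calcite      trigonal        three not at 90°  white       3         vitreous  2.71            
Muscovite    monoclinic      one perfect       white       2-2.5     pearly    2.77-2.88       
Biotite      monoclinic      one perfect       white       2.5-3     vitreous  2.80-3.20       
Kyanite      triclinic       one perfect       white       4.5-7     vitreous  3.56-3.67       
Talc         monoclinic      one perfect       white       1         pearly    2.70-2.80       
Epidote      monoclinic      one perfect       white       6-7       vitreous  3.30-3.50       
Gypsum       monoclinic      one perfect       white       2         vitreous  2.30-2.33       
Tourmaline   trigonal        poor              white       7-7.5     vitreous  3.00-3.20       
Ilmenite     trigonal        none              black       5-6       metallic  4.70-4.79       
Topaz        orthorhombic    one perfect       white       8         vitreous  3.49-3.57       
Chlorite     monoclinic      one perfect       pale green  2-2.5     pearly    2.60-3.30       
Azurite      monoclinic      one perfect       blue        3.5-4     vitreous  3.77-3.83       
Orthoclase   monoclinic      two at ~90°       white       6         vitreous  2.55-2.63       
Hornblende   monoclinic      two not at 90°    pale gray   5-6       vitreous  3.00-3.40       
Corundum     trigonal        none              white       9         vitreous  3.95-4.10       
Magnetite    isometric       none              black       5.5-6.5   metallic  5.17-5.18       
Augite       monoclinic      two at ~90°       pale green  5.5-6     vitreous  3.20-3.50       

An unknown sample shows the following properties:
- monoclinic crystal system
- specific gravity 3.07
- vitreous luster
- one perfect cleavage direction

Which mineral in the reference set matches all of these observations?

Monoclinic crystal system — leaves Muscovite, Biotite, Talc, Epidote, Gypsum, Chlorite, Azurite, Orthoclase, Hornblende, Augite.
Specific gravity 3.07 — leaves Biotite, Chlorite, Hornblende.
Vitreous luster rules out Chlorite.
One perfect cleavage direction is inconsistent with Hornblende.
Biotite is the sole remaining match.

Biotite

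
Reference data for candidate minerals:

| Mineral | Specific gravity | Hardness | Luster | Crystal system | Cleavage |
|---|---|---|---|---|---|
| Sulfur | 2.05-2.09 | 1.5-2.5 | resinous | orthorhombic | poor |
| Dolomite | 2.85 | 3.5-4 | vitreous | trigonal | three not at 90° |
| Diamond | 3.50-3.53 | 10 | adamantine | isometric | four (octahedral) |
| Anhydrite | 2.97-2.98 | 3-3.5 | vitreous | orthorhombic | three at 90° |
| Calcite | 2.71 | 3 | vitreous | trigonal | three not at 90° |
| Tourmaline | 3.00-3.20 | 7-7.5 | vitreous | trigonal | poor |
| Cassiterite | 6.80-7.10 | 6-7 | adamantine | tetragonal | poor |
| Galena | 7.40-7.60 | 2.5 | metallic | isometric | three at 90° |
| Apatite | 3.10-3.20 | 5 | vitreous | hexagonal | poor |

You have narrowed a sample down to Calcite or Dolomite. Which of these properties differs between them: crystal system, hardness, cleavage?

Crystal system: both trigonal — identical.
Hardness: Calcite 3, Dolomite 3.5-4 — different.
Cleavage: both three not at 90° — identical.
Hardness is the diagnostic property here.

hardness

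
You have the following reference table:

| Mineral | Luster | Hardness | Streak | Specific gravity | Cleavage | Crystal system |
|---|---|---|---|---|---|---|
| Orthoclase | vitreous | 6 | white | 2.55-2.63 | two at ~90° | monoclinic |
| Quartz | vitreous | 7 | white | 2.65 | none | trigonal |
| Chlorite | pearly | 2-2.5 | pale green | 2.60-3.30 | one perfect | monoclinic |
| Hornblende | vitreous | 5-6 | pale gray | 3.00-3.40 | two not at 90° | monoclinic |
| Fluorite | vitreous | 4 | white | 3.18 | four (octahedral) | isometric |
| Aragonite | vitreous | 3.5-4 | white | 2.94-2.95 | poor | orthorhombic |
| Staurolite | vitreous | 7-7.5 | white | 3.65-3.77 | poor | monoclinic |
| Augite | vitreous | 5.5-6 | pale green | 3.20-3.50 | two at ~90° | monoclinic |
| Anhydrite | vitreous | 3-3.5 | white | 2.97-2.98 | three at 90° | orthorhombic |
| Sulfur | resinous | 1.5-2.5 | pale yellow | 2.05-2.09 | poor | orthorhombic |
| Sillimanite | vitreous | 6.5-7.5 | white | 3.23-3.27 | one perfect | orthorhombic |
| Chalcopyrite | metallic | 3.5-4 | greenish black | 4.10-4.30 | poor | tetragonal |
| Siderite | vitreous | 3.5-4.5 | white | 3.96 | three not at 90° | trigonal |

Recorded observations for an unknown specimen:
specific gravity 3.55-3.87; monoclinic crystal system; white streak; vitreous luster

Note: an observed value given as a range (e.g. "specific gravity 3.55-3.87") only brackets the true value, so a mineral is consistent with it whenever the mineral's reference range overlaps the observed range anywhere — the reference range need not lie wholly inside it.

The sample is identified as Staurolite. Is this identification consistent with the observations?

Yes

Specific gravity 3.55-3.87 — fits Staurolite (SG 3.65-3.77).
Monoclinic crystal system — fits Staurolite (monoclinic system).
White streak — fits Staurolite (white streak).
Vitreous luster — fits Staurolite (vitreous luster).
Every observed property is compatible with the reference values for Staurolite.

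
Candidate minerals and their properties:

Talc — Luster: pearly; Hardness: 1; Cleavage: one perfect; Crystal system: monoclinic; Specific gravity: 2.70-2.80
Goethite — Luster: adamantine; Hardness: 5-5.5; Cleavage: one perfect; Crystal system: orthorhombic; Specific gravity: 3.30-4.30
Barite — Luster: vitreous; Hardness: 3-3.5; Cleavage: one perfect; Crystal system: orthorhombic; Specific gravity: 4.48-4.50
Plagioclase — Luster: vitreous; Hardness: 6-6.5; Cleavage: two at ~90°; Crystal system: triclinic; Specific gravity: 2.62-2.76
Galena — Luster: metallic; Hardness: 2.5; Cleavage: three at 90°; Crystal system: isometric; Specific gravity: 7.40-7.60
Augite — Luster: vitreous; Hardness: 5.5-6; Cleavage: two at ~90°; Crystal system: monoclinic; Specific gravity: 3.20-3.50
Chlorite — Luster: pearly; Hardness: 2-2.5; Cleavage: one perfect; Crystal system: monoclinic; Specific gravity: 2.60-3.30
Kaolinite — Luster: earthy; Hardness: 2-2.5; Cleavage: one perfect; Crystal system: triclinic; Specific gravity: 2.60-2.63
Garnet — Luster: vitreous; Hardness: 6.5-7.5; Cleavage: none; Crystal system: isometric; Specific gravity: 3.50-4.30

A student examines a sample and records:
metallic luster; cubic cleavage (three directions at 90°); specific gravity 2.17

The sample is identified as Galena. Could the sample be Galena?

Metallic luster — consistent with Galena (metallic luster).
Cubic cleavage (three directions at 90°) — consistent with Galena (cleavage three at 90°).
Specific gravity 2.17 — Galena has SG 7.40-7.60; which does not match.
The specific gravity observation rules out Galena.

No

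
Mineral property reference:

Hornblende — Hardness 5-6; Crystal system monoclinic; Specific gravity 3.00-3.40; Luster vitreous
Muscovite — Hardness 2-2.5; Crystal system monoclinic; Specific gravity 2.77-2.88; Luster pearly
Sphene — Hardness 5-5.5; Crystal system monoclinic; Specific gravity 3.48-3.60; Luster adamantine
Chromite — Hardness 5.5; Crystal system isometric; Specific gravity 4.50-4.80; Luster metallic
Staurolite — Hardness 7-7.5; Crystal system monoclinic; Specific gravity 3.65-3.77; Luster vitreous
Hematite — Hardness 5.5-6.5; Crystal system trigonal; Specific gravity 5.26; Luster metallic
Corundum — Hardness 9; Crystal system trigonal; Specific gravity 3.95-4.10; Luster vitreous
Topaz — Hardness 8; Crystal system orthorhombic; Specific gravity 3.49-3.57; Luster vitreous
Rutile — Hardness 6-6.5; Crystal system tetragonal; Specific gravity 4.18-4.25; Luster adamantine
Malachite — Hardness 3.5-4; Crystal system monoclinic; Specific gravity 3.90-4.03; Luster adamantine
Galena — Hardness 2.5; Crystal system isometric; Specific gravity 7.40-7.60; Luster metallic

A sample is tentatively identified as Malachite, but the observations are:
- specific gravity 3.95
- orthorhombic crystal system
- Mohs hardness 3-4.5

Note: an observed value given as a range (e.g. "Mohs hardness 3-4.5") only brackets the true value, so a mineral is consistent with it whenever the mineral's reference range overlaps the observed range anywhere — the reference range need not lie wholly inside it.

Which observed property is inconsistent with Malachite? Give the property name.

crystal system

Specific gravity 3.95: Malachite has SG 3.90-4.03 — consistent.
Orthorhombic crystal system: Malachite has monoclinic system — does not match.
Mohs hardness 3-4.5: Malachite has hardness 3.5-4 — consistent.
The crystal system is the one property that does not fit.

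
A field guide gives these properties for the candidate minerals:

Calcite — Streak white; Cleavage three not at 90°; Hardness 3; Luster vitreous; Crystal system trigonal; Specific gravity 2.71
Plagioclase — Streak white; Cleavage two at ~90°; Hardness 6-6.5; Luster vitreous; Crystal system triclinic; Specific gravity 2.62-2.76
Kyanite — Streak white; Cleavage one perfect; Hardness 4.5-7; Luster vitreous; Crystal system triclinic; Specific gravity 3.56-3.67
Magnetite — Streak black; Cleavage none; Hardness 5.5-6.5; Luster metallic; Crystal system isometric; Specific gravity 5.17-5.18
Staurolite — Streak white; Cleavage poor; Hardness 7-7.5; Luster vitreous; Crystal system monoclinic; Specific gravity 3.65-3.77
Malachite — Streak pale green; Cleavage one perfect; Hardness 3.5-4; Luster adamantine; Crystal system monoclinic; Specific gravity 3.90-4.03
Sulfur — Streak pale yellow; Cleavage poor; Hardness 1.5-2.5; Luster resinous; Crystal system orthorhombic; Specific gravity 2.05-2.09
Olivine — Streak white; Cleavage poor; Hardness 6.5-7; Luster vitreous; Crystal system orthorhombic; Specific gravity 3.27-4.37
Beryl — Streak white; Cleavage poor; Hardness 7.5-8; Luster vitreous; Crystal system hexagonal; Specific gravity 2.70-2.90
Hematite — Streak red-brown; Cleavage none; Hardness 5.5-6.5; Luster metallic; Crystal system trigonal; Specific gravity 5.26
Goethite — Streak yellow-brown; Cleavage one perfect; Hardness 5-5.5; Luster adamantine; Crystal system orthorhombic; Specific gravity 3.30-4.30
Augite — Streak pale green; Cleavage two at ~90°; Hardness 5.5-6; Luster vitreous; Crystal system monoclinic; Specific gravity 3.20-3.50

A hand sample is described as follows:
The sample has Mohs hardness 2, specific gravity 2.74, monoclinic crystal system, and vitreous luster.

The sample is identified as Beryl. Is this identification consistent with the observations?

Mohs hardness 2 — Beryl has hardness 7.5-8; which does not match.
Specific gravity 2.74 — fits Beryl (SG 2.70-2.90).
Monoclinic crystal system — Beryl has hexagonal system; which does not match.
Vitreous luster — fits Beryl (vitreous luster).
2 of the observed properties are inconsistent with Beryl.

Inconsistent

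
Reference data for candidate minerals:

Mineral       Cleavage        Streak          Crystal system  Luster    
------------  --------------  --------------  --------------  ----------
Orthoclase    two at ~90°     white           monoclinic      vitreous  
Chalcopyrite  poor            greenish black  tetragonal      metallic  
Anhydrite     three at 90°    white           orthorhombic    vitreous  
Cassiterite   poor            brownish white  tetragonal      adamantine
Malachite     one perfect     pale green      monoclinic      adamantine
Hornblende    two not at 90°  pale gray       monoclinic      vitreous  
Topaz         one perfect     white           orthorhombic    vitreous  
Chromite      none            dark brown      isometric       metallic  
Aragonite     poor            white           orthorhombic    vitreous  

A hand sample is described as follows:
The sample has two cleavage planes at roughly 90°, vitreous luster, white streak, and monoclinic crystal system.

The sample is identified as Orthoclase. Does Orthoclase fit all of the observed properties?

Consistent

Two cleavage planes at roughly 90° — matches Orthoclase (cleavage two at ~90°).
Vitreous luster — matches Orthoclase (vitreous luster).
White streak — matches Orthoclase (white streak).
Monoclinic crystal system — matches Orthoclase (monoclinic system).
All observations are consistent with the tabulated values for Orthoclase.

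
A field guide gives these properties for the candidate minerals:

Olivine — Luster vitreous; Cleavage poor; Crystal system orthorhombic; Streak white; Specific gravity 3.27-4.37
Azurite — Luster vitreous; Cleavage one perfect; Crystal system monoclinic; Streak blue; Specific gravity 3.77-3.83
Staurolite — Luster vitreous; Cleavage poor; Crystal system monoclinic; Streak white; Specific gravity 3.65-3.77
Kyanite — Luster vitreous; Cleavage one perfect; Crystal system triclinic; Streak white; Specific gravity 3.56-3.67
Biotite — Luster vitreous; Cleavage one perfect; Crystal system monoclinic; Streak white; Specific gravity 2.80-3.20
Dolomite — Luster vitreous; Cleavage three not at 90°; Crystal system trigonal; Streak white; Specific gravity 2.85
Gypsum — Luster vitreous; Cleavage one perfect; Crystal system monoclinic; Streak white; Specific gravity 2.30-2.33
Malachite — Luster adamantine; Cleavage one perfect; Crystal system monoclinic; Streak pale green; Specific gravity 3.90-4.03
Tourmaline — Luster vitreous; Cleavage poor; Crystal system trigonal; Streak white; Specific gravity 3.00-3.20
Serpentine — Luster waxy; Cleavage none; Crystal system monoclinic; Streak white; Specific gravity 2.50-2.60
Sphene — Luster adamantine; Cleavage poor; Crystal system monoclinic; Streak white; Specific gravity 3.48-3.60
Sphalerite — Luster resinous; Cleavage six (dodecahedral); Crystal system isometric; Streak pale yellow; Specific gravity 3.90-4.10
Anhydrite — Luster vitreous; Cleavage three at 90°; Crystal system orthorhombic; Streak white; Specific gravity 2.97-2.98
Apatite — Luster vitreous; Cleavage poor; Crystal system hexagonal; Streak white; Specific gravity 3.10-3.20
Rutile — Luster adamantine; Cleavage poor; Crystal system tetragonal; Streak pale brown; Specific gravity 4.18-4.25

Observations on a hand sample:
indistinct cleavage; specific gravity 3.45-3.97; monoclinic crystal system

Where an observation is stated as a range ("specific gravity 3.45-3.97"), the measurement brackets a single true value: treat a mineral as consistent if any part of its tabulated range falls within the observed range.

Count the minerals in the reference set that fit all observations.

Indistinct cleavage: only Olivine, Staurolite, Tourmaline, Sphene, Apatite, Rutile remain.
Specific gravity 3.45-3.97 is inconsistent with Tourmaline, Apatite, Rutile.
Monoclinic crystal system rules out Olivine.
Consistent with every observation: Sphene, Staurolite.
That is 2 minerals.

2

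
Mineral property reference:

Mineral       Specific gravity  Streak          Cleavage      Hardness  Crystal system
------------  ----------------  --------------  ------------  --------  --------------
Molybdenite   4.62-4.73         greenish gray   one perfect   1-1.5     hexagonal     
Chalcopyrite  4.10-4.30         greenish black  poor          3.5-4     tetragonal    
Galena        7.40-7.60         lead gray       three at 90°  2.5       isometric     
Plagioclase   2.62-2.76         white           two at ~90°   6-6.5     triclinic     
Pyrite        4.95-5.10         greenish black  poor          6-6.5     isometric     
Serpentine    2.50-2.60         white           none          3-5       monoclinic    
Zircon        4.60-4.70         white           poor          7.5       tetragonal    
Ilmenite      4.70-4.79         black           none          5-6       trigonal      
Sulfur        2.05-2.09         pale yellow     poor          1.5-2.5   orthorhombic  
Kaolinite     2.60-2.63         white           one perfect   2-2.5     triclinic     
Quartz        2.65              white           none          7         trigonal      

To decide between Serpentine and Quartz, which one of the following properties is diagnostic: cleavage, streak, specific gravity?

Cleavage: both none — identical.
Streak: both white — identical.
Specific gravity: Serpentine 2.50-2.60, Quartz 2.65 — these differ.
Of the listed properties, specific gravity is the one that separates them.

specific gravity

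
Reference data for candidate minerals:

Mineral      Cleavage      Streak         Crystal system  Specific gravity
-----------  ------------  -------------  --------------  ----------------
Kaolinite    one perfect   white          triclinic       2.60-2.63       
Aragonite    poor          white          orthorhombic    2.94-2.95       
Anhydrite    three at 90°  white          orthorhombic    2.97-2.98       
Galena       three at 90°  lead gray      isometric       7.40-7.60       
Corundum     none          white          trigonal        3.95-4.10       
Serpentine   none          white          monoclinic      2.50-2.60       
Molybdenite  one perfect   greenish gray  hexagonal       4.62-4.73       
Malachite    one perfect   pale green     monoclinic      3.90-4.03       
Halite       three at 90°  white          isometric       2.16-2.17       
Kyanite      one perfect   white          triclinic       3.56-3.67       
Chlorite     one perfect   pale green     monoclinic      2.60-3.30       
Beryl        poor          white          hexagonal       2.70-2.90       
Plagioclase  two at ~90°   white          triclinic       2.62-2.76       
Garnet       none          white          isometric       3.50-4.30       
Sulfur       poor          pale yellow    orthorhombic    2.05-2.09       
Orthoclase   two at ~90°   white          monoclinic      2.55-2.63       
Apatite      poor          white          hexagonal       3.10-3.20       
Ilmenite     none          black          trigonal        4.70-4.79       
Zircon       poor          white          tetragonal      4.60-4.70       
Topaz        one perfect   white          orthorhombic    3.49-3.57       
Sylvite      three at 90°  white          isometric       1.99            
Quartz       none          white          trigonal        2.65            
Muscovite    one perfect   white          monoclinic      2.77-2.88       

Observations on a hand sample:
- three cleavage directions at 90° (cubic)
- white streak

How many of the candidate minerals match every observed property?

3

Three cleavage directions at 90° (cubic): narrows the field to Anhydrite, Galena, Halite, Sylvite.
White streak excludes Galena.
Remaining candidates: Anhydrite, Halite, Sylvite.
That is 3 minerals.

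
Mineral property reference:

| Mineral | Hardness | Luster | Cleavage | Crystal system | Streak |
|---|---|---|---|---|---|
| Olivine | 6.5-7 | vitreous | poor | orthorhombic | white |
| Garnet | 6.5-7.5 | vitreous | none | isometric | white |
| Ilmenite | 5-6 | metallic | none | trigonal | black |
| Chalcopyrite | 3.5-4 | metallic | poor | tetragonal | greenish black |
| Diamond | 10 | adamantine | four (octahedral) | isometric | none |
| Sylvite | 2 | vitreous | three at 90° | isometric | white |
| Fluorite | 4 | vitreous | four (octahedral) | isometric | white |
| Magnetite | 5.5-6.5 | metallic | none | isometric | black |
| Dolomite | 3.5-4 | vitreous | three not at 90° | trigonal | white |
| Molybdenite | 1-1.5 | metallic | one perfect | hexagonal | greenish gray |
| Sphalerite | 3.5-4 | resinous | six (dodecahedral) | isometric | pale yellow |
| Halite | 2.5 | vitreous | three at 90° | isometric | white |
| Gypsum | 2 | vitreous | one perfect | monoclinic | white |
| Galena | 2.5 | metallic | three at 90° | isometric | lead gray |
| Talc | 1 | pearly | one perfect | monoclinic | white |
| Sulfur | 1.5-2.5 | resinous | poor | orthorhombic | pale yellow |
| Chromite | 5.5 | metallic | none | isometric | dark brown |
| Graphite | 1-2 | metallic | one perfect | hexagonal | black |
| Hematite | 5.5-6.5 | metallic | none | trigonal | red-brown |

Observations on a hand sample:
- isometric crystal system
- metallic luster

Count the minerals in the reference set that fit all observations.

3

Isometric crystal system: Garnet, Diamond, Sylvite, Fluorite, Magnetite, Sphalerite, Halite, Galena, Chromite remain.
Metallic luster: leaves Magnetite, Galena, Chromite.
Consistent with every observation: Chromite, Galena, Magnetite.
That is 3 minerals.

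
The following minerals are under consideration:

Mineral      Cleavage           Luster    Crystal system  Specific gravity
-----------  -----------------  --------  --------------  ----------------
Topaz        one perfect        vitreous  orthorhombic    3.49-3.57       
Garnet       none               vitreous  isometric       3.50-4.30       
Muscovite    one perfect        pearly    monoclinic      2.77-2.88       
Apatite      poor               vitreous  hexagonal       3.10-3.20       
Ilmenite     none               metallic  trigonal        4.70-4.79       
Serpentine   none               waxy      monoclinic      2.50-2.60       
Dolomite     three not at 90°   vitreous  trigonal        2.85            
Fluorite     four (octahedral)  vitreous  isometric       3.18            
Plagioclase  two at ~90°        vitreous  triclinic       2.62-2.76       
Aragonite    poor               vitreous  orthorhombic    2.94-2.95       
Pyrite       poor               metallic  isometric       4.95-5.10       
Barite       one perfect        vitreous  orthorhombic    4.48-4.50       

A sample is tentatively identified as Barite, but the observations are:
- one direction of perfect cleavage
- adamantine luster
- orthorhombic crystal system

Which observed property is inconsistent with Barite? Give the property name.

luster

One direction of perfect cleavage: Barite has cleavage one perfect — consistent.
Adamantine luster: Barite has vitreous luster — does not match.
Orthorhombic crystal system: Barite has orthorhombic system — consistent.
Everything matches except the luster.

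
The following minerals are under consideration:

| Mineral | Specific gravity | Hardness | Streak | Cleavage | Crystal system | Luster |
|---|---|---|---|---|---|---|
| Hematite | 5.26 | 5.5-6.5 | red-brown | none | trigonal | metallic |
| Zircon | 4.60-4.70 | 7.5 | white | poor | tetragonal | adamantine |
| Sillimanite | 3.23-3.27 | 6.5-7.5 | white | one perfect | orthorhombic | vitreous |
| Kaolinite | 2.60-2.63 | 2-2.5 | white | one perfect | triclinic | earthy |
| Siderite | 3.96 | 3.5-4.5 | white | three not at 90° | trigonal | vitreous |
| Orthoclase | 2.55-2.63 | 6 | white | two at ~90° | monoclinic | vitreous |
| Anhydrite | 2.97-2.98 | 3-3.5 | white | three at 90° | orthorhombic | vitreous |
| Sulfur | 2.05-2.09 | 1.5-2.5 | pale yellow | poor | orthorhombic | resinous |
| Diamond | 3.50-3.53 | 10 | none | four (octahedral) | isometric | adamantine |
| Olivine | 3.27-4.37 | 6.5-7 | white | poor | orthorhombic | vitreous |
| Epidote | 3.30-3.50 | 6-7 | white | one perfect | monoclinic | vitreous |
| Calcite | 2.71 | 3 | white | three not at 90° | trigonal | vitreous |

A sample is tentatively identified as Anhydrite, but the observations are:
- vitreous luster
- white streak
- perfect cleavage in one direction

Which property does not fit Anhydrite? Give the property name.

Vitreous luster: Anhydrite has vitreous luster — within range.
White streak: Anhydrite has white streak — within range.
Perfect cleavage in one direction: Anhydrite has cleavage three at 90° — does not match.
Everything matches except the cleavage.

cleavage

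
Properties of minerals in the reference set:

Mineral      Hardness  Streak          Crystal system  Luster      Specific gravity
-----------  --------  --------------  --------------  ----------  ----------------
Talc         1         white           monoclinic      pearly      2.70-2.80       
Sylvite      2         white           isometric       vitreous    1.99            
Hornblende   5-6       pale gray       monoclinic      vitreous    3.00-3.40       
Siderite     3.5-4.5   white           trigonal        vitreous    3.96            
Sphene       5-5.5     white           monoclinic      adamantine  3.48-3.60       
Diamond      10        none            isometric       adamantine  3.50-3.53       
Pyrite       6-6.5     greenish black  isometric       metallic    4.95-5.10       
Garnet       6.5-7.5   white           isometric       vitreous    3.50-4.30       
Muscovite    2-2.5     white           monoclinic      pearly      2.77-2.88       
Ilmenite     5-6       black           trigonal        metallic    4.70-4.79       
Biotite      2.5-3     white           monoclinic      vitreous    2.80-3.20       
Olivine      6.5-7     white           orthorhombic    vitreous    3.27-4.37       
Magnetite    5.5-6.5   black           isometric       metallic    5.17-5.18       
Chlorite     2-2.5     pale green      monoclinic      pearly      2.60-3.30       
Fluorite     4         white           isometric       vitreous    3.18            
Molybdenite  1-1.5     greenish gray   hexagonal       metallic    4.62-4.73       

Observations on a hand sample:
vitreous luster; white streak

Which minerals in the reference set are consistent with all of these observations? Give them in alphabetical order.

Biotite, Fluorite, Garnet, Olivine, Siderite, Sylvite

Vitreous luster: only Sylvite, Hornblende, Siderite, Garnet, Biotite, Olivine, Fluorite remain.
White streak rules out Hornblende.
The minerals that satisfy all observations are Biotite, Fluorite, Garnet, Olivine, Siderite, Sylvite.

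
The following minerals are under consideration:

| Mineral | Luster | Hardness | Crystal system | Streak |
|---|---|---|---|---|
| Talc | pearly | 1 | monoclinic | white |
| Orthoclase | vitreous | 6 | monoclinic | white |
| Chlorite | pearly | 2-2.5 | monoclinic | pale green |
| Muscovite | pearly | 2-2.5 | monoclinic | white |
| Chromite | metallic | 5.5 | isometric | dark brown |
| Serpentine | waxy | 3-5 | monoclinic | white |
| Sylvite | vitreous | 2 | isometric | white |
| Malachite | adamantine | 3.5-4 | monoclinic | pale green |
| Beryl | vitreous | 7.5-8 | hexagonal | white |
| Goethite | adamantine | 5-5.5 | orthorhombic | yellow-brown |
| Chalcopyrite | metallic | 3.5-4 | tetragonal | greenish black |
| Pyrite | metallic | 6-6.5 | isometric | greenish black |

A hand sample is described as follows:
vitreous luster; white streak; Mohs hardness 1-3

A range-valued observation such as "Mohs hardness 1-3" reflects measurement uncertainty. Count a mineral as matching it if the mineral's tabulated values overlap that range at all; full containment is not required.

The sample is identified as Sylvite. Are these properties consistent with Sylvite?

Vitreous luster — matches Sylvite (vitreous luster).
White streak — matches Sylvite (white streak).
Mohs hardness 1-3 — matches Sylvite (hardness 2).
Every observed property is compatible with the reference values for Sylvite.

Consistent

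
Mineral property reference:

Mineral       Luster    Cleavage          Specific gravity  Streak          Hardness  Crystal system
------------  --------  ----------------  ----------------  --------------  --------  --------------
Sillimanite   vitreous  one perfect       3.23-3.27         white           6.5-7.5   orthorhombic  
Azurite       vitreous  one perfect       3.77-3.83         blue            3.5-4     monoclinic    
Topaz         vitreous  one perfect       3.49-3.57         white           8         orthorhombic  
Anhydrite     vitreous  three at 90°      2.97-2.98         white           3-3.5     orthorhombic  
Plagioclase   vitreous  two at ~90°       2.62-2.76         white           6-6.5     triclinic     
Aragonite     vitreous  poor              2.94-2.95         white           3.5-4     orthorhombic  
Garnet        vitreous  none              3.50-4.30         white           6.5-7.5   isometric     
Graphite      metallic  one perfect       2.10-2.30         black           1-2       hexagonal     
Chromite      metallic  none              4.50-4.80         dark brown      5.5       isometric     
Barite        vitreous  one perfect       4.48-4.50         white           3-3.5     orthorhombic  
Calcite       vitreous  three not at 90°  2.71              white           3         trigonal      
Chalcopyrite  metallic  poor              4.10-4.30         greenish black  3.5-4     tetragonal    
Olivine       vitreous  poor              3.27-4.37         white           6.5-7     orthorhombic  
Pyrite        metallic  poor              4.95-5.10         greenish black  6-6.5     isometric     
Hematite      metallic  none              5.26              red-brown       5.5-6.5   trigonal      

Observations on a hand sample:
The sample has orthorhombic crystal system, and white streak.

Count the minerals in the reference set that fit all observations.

6

Orthorhombic crystal system: only Sillimanite, Topaz, Anhydrite, Aragonite, Barite, Olivine remain.
White streak: no further eliminations.
The minerals that satisfy all observations are Anhydrite, Aragonite, Barite, Olivine, Sillimanite, Topaz.
That is 6 minerals.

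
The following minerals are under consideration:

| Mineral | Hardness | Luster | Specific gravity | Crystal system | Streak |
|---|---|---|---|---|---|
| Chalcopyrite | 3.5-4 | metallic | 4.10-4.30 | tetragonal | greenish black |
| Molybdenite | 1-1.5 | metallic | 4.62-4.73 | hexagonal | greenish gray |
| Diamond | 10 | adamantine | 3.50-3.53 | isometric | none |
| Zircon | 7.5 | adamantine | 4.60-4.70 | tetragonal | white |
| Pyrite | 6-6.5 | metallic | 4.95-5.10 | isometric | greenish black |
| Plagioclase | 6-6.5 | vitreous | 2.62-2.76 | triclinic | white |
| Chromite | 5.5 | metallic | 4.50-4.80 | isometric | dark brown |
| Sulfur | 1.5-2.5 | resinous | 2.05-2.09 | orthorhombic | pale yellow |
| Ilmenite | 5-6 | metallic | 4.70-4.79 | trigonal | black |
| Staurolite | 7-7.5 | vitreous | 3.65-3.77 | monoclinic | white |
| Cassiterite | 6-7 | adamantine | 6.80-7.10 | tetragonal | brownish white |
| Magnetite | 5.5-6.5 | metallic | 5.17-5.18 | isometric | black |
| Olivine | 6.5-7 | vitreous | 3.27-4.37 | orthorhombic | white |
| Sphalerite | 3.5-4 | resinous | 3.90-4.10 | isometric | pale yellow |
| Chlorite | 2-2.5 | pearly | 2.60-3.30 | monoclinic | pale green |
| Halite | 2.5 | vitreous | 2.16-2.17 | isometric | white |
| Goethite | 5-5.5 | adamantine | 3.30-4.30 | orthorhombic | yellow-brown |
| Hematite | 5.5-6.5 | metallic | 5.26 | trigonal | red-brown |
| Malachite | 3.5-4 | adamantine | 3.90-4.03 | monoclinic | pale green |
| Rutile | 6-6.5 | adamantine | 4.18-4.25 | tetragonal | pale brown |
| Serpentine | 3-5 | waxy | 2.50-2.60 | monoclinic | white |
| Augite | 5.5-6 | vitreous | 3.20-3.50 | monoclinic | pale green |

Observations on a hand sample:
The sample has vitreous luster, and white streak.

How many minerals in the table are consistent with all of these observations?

Vitreous luster — leaves Plagioclase, Staurolite, Olivine, Halite, Augite.
White streak rules out Augite.
Remaining candidates: Halite, Olivine, Plagioclase, Staurolite.
That is 4 minerals.

4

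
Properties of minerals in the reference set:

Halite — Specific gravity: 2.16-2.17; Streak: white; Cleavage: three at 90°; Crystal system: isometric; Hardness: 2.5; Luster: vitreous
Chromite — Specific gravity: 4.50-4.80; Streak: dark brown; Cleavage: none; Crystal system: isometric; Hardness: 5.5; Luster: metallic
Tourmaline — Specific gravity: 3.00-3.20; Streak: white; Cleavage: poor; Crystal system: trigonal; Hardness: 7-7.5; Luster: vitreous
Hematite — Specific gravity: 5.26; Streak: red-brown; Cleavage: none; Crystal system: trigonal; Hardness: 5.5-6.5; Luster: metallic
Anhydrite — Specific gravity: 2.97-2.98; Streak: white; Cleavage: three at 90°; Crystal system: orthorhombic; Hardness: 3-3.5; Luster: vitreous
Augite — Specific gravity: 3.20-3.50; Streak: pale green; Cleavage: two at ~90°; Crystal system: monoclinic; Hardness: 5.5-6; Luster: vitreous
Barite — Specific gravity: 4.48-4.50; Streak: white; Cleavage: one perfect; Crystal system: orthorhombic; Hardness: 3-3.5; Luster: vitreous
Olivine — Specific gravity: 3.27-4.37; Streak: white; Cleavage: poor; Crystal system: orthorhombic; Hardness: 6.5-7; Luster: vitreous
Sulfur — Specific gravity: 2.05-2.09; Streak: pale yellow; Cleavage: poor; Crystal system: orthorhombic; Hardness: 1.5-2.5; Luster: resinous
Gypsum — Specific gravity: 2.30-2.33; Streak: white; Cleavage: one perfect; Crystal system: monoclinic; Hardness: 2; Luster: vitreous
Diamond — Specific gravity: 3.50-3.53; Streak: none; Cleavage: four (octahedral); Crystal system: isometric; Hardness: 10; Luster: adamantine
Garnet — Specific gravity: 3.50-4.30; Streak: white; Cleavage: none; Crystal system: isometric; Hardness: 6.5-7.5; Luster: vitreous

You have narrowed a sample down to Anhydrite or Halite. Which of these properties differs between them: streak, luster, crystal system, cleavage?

Streak: both white — no difference.
Luster: both vitreous — no difference.
Crystal system: Anhydrite orthorhombic, Halite isometric — different.
Cleavage: both three at 90° — no difference.
Of the listed properties, crystal system is the one that separates them.

crystal system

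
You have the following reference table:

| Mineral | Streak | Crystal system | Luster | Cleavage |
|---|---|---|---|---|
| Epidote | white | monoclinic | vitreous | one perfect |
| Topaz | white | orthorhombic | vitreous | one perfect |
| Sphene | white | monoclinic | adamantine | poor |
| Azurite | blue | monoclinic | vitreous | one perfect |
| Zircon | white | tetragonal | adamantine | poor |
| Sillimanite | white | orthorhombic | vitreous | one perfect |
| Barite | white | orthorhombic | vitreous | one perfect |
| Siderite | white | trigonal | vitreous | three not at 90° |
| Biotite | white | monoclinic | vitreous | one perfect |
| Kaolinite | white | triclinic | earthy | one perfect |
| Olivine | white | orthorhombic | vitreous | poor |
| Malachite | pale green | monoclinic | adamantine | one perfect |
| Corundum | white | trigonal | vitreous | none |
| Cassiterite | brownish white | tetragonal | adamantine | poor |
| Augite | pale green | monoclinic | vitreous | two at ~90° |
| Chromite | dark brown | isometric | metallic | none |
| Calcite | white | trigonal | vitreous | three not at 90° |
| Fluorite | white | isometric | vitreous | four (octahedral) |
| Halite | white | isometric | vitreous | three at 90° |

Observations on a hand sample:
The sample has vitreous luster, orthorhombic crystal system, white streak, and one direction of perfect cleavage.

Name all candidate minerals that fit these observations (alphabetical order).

Vitreous luster excludes Sphene, Zircon, Kaolinite, Malachite, Cassiterite, Chromite.
Orthorhombic crystal system: Topaz, Sillimanite, Barite, Olivine remain.
White streak: every remaining candidate is consistent.
One direction of perfect cleavage rules out Olivine.
The minerals that satisfy all observations are Barite, Sillimanite, Topaz.

Barite, Sillimanite, Topaz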